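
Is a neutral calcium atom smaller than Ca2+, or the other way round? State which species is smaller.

Ca2+

Forming Ca2+ removes 2 electrons from Ca. Fewer electrons for the same nuclear charge means less shielding and a higher Z_eff on the remaining electrons, and for main-group metals the entire outer shell is lost.
A cation is smaller than its parent atom: Ca2+ < Ca.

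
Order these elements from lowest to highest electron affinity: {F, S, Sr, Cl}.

F is in period 2, group 17; S is in period 3, group 16; Cl is in period 3, group 17; Sr is in period 5, group 2.
Adding an electron releases more energy for atoms nearer the top right (short of the noble gases).
Here both period and group differ, so the two effects have to be weighed against each other.
S > Sr: both effects reinforce here, so S is clearly the higher of the two.
F > S: relative to S, both the across-period and down-group shifts push F's electron affinity up.
Cl > F: this pair runs against the simple trend — see the exception note.
Note the exception: Cl has a higher electron affinity than F, contrary to the simple trend — F's small 2p subshell makes the incoming electron feel strong e⁻–e⁻ repulsion, so Cl actually releases more energy on gaining an electron.
Approximate values (kJ/mol): F 328, S 200, Cl 349, Sr 5.
So from lowest to highest: Sr < S < F < Cl.

Sr < S < F < Cl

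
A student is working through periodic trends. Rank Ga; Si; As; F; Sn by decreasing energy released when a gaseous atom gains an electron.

F is in period 2, group 17; Si is in period 3, group 14; Ga is in period 4, group 13; As is in period 4, group 15; Sn is in period 5, group 14.
EA tends to increase across a period and decrease down a group, though the pattern is less regular than for IE or radius.
These span different periods and groups, so the two trends combine.
As > Ga: both are in period 4; the period trend gives As the larger value.
Sn > As: this pair runs against the simple trend — see the exception note.
Si > Sn: they share group 14; the group trend gives Si the larger value.
F > Si: relative to Si, both the across-period and down-group shifts push F's electron affinity up.
Note the exception: Sn has a higher electron affinity than As, contrary to the simple trend — adding an electron to As's half-filled np³ subshell costs electron-pairing energy.
Approximate values (kJ/mol): F 328, Si 134, Ga 29, As 78, Sn 107.
So from highest to lowest: F > Si > Sn > As > Ga.

F > Si > Sn > As > Ga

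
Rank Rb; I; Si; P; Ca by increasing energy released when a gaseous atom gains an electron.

Si is in period 3, group 14; P is in period 3, group 15; Ca is in period 4, group 2; Rb is in period 5, group 1; I is in period 5, group 17.
EA tends to increase across a period and decrease down a group, though the pattern is less regular than for IE or radius.
Neither a single period nor a single group — weigh both effects.
Rb > Ca: this pair runs against the simple trend — see the exception note.
P > Rb: both effects reinforce here, so P is clearly the higher of the two.
Si > P: this pair runs against the simple trend — see the exception note.
I > Si: period and group pull opposite ways; the across-period shift dominates (295 vs 134 kJ/mol).
Note the exception: Rb has a higher electron affinity than Ca, contrary to the simple trend — adding an electron to Ca (ns²) has to open a new, higher-energy np subshell, which is unfavourable.
Note the exception: Si has a higher electron affinity than P, contrary to the simple trend — adding an electron to P's half-filled 3p³ is unfavourable, so Si (3p²) has the more exothermic EA.
For reference (kJ/mol): Si 134, P 72, Ca 2, Rb 47, I 295.
So from lowest to highest: Ca < Rb < P < Si < I.

Ca, Rb, P, Si, I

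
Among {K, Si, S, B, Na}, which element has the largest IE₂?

Na

After 1 electron has been removed, what remains? K⁺ is the bare [Ar] core; Si⁺ still has 3 valence electrons; S⁺ still has 5 valence electrons; B⁺ still has 2 valence electrons; Na⁺ is the bare [Ne] core.
Breaking into a closed-shell core is much more expensive than removing a leftover valence electron — K and Na have the largest IE_2 here.
Valence configurations: Si⁺ [Ne]3s²3p¹, S⁺ [Ne]3s²3p³, B⁺ [He]2s².
The numbers (kJ/mol): K 3052, Si 1577, S 2252, B 2427, Na 4562.
Hence IE_2: Si < S < B < K < Na.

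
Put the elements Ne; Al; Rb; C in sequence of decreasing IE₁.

Ne, C, Al, Rb

C is in period 2, group 14; Ne is in period 2, group 18; Al is in period 3, group 13; Rb is in period 5, group 1.
Across a period the outer electron is held more tightly (higher IE₁); down a group it sits in a higher shell, more shielded, and comes off more easily.
Neither a single period nor a single group — weigh both effects.
Al > Rb: both effects reinforce here, so Al is clearly the higher of the two.
C > Al: relative to Al, both the across-period and down-group shifts push C's first ionization energy up.
Ne > C: both are in period 2; the period trend gives Ne the larger value.
Approximate values (kJ/mol): C 1086, Ne 2081, Al 578, Rb 403.
So from highest to lowest: Ne > C > Al > Rb.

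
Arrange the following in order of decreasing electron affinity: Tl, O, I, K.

I > O > K > Tl

O is in period 2, group 16; K is in period 4, group 1; I is in period 5, group 17; Tl is in period 6, group 13.
EA tends to increase across a period and decrease down a group, though the pattern is less regular than for IE or radius.
Here both period and group differ, so the two effects have to be weighed against each other.
K > Tl: the two effects oppose for this pair; the down-group effect wins (48 vs 19 kJ/mol).
O > K: relative to K, both the across-period and down-group shifts push O's electron affinity up.
I > O: period and group pull opposite ways; the across-period shift dominates (295 vs 141 kJ/mol).
Tabulated electron affinity (kJ/mol): O 141, K 48, I 295, Tl 19.
So from highest to lowest: I > O > K > Tl.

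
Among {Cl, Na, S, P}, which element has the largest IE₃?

Consider each +2 ion: Cl²⁺ still has 5 valence electrons; Na²⁺ is already 1 electron into the core; S²⁺ still has 4 valence electrons; P²⁺ still has 3 valence electrons.
Core electrons are held far more tightly than valence electrons, so Na tops the IE_3 order.
Valence configurations: Cl²⁺ [Ne]3s²3p³, S²⁺ [Ne]3s²3p², P²⁺ [Ne]3s²3p¹.
Approximate IE_3 values (kJ/mol): Cl 3822, Na 6910, S 3357, P 2914.
Overall IE_3 order: P < S < Cl < Na.

Na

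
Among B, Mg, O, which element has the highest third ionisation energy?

The third ionization energy removes an electron from the +2 ion. For each element: B²⁺ still has 1 valence electron; Mg²⁺ is the bare [Ne] core; O²⁺ still has 4 valence electrons.
Breaking into a closed-shell core is much more expensive than removing a leftover valence electron — Mg has the largest IE_3 here.
Valence configurations: B²⁺ [He]2s¹, O²⁺ [He]2s²2p².
The numbers (kJ/mol): B 3660, Mg 7733, O 5300.
Overall IE_3 order: B < O < Mg.

Mg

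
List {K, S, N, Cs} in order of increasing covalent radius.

N < S < K < Cs

N is in period 2, group 15; S is in period 3, group 16; K is in period 4, group 1; Cs is in period 6, group 1.
Moving right in a period, electrons are added to the same shell under a stronger nuclear pull, so atoms get smaller; moving down, a new shell is opened and atoms get larger.
Neither a single period nor a single group — weigh both effects.
S > N: the two effects oppose for this pair; the down-group effect wins (103 vs 71 pm).
K > S: both effects reinforce here, so K is clearly the larger of the two.
Cs > K: Cs sits below K in group 1, so the down-group effect alone puts Cs larger.
Approximate values (pm): N 71, S 103, K 196, Cs 232.
So from smallest to largest: N < S < K < Cs.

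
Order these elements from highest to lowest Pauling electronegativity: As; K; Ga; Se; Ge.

Atoms toward the upper right of the periodic table pull bonding electrons most strongly.
All lie in period 4, so electronegativity increases left to right.
So from highest to lowest: Se > As > Ge > Ga > K.

Se, As, Ge, Ga, K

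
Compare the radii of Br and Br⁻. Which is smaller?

Br

Forming Br⁻ adds 1 electron to Br. More electron–electron repulsion in the same shell, with unchanged nuclear charge, lets the cloud expand.
An anion is larger than its parent atom: Br⁻ > Br.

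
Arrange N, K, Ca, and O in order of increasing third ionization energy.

Consider each +2 ion: N²⁺ still has 3 valence electrons; K²⁺ is already 1 electron into the core; Ca²⁺ is the bare [Ar] core; O²⁺ still has 4 valence electrons.
Usually core removal costs more than valence removal, but here the competition is close: a tightly held n=2 valence electron can cost more to remove than an n=3 core electron, so the actual values have to decide it.
Valence configurations: N²⁺ [He]2s²2p¹, O²⁺ [He]2s²2p².
Tabulated IE_3 (kJ/mol): N 4578, K 4420, Ca 4912, O 5300.
So the third ionization energies run K < N < Ca < O.

K < N < Ca < O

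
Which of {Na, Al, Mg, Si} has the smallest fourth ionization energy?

After 3 electrons have been removed, what remains? Na³⁺ is already 2 electrons into the core; Al³⁺ is the bare [Ne] core; Mg³⁺ is already 1 electron into the core; Si³⁺ still has 1 valence electron.
Pulling an electron out of a noble-gas core costs far more than removing a remaining valence electron, so Na, Mg and Al sit at the high end of IE_4.
Approximate IE_4 values (kJ/mol): Na 9543, Al 11577, Mg 10543, Si 4356.
Putting it together, IE_4: Si < Na < Mg < Al.

Si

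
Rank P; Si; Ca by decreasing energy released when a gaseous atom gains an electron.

Si > P > Ca

Si is in period 3, group 14; P is in period 3, group 15; Ca is in period 4, group 2.
Adding an electron releases more energy for atoms nearer the top right (short of the noble gases).
Here both period and group differ, so the two effects have to be weighed against each other.
P > Ca: both effects reinforce here, so P is clearly the higher of the two.
Si > P: this pair runs against the simple trend — see the exception note.
Note the exception: Si has a higher electron affinity than P, contrary to the simple trend — adding an electron to P's half-filled 3p³ is unfavourable, so Si (3p²) has the more exothermic EA.
Approximate values (kJ/mol): Si 134, P 72, Ca 2.
So from highest to lowest: Si > P > Ca.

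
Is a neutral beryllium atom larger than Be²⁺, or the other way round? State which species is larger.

Be

Forming Be²⁺ removes 2 electrons from Be. Fewer electrons for the same nuclear charge means less shielding and a higher Z_eff on the remaining electrons, and for main-group metals the entire outer shell is lost.
A cation is smaller than its parent atom: Be²⁺ < Be.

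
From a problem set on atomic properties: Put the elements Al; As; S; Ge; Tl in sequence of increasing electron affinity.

Electron affinity generally becomes more exothermic across a period toward the halogens and less exothermic down a group.
Neither a single period nor a single group — weigh both effects.
Al > Tl: they share group 13; the group trend gives Al the larger value.
As > Al: period and group pull opposite ways; the across-period shift dominates (78 vs 42 kJ/mol).
Ge > As: this pair runs against the simple trend — see the exception note.
S > Ge: both effects reinforce here, so S is clearly the higher of the two.
Note the exception: Ge has a higher electron affinity than As, contrary to the simple trend — adding an electron to As's half-filled 4p³ is unfavourable, so Ge (4p²) has the more exothermic EA.
Tabulated electron affinity (kJ/mol): Al 42, S 200, Ge 119, As 78, Tl 19.
So from lowest to highest: Tl < Al < As < Ge < S.

Tl < Al < As < Ge < S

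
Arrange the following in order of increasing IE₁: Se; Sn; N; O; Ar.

N is in period 2, group 15; O is in period 2, group 16; Ar is in period 3, group 18; Se is in period 4, group 16; Sn is in period 5, group 14.
Across a period the outer electron is held more tightly (higher IE₁); down a group it sits in a higher shell, more shielded, and comes off more easily.
Here both period and group differ, so the two effects have to be weighed against each other.
Se > Sn: relative to Sn, both the across-period and down-group shifts push Se's first ionization energy up.
O > Se: O sits above Se in group 16, so the down-group effect alone puts O higher.
N > O: this pair runs against the simple trend — see the exception note.
Ar > N: the two effects oppose for this pair; the across-period effect wins (1521 vs 1402 kJ/mol).
Note the exception: N has a higher first ionization energy than O, contrary to the simple trend — pairing an electron in O's 2p⁴ costs repulsion energy, so O ionizes more easily than half-filled N (2p³).
Tabulated first ionization energy (kJ/mol): N 1402, O 1314, Ar 1521, Se 941, Sn 709.
So from lowest to highest: Sn < Se < O < N < Ar.

Sn < Se < O < N < Ar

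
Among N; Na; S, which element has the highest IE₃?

Consider each +2 ion: N²⁺ still has 3 valence electrons; Na²⁺ is already 1 electron into the core; S²⁺ still has 4 valence electrons.
Pulling an electron out of a noble-gas core costs far more than removing a remaining valence electron, so Na sits at the high end of IE_3.
Valence configurations: N²⁺ [He]2s²2p¹, S²⁺ [Ne]3s²3p².
Tabulated IE_3 (kJ/mol): N 4578, Na 6910, S 3357.
Hence IE_3: S < N < Na.

Na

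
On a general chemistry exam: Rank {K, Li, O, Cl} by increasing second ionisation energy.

After 1 electron has been removed, what remains? K⁺ is the bare [Ar] core; Li⁺ is the bare [He] core; O⁺ still has 5 valence electrons; Cl⁺ still has 6 valence electrons.
Usually core removal costs more than valence removal, but here the competition is close: a tightly held n=2 valence electron can cost more to remove than an n=3 core electron, so the actual values have to decide it.
Valence configurations: O⁺ [He]2s²2p³, Cl⁺ [Ne]3s²3p⁴.
Approximate IE_2 values (kJ/mol): K 3052, Li 7298, O 3388, Cl 2298.
Putting it together, IE_2: Cl < K < O < Li.

Cl < K < O < Li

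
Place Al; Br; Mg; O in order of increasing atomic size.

O is in period 2, group 16; Mg is in period 3, group 2; Al is in period 3, group 13; Br is in period 4, group 17.
Atomic radius shrinks across a period as nuclear charge pulls the same shell inward, and grows down a group as new shells are added.
These span different periods and groups, so the two trends combine.
Br > O: period and group pull opposite ways; the down-group shift dominates (114 vs 63 pm).
Al > Br: period and group pull opposite ways; the across-period shift dominates (126 vs 114 pm).
Mg > Al: both are in period 3; the period trend gives Mg the larger value.
Approximate values (pm): O 63, Mg 139, Al 126, Br 114.
So from smallest to largest: O < Br < Al < Mg.

O, Br, Al, Mg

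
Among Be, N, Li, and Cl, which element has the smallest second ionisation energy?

Consider each +1 ion: Be⁺ still has 1 valence electron; N⁺ still has 4 valence electrons; Li⁺ is the bare [He] core; Cl⁺ still has 6 valence electrons.
Breaking into a closed-shell core is much more expensive than removing a leftover valence electron — Li has the largest IE_2 here.
Valence configurations: Be⁺ [He]2s¹, N⁺ [He]2s²2p², Cl⁺ [Ne]3s²3p⁴.
Approximate IE_2 values (kJ/mol): Be 1757, N 2856, Li 7298, Cl 2298.
Hence IE_2: Be < Cl < N < Li.

Be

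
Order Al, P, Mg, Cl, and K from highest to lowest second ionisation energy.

IE_2 is the cost of taking one more electron from the +1 cation: Al⁺ still has 2 valence electrons; P⁺ still has 4 valence electrons; Mg⁺ still has 1 valence electron; Cl⁺ still has 6 valence electrons; K⁺ is the bare [Ar] core.
Breaking into a closed-shell core is much more expensive than removing a leftover valence electron — K has the largest IE_2 here.
Valence configurations: Al⁺ [Ne]3s², P⁺ [Ne]3s²3p², Mg⁺ [Ne]3s¹, Cl⁺ [Ne]3s²3p⁴.
The numbers (kJ/mol): Al 1817, P 1907, Mg 1451, Cl 2298, K 3052.
Hence IE_2: Mg < Al < P < Cl < K.

K > Cl > P > Al > Mg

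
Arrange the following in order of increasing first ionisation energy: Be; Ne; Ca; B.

Be is in period 2, group 2; B is in period 2, group 13; Ne is in period 2, group 18; Ca is in period 4, group 2.
IE₁ increases left→right with effective nuclear charge and decreases top→bottom as the valence shell moves farther out.
Neither a single period nor a single group — weigh both effects.
B > Ca: relative to Ca, both the across-period and down-group shifts push B's first ionization energy up.
Be > B: this pair runs against the simple trend — see the exception note.
Ne > Be: Ne lies to the right of Be in period 2, so the across-period effect alone puts Ne higher.
Note the exception: Be has a higher first ionization energy than B, contrary to the simple trend — removing B's lone 2p electron is easier than breaking Be's filled 2s².
Approximate values (kJ/mol): Be 900, B 801, Ne 2081, Ca 590.
So from lowest to highest: Ca < B < Be < Ne.

Ca < B < Be < Ne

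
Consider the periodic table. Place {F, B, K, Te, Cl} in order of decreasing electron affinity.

Cl > F > Te > K > B

Atoms with high Z_eff and room in the valence shell (especially the halogens) have the most exothermic electron affinities.
These span different periods and groups, so the two trends combine.
K > B: this pair runs against the simple trend — see the exception note.
Te > K: the two effects oppose for this pair; the across-period effect wins (190 vs 48 kJ/mol).
F > Te: both effects reinforce here, so F is clearly the higher of the two.
Cl > F: this pair runs against the simple trend — see the exception note.
Note the exception: K has a higher electron affinity than B, contrary to the simple trend — B's ns²np¹ configuration gives only a small electron affinity — the sparsely filled np subshell binds an added electron weakly.
Note the exception: Cl has a higher electron affinity than F, contrary to the simple trend — F's small 2p subshell makes the incoming electron feel strong e⁻–e⁻ repulsion, so Cl actually releases more energy on gaining an electron.
For reference (kJ/mol): B 27, F 328, Cl 349, K 48, Te 190.
So from highest to lowest: Cl > F > Te > K > B.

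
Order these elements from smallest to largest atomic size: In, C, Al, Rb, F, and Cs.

F < C < Al < In < Rb < Cs

C is in period 2, group 14; F is in period 2, group 17; Al is in period 3, group 13; Rb is in period 5, group 1; In is in period 5, group 13; Cs is in period 6, group 1.
Across a period the added protons contract the valence shell; down a group each new principal shell makes the atom larger.
Here both period and group differ, so the two effects have to be weighed against each other.
C > F: C lies to the left of F in period 2, so the across-period effect alone puts C larger.
Al > C: both effects reinforce here, so Al is clearly the larger of the two.
In > Al: In sits below Al in group 13, so the down-group effect alone puts In larger.
Rb > In: Rb lies to the left of In in period 5, so the across-period effect alone puts Rb larger.
Cs > Rb: Cs sits below Rb in group 1, so the down-group effect alone puts Cs larger.
Tabulated atomic radius (pm): C 75, F 64, Al 126, Rb 210, In 142, Cs 232.
So from smallest to largest: F < C < Al < In < Rb < Cs.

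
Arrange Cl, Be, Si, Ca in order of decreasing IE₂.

Cl > Be > Si > Ca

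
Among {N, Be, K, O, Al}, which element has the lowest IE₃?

After 2 electrons have been removed, what remains? N²⁺ still has 3 valence electrons; Be²⁺ is the bare [He] core; K²⁺ is already 1 electron into the core; O²⁺ still has 4 valence electrons; Al²⁺ still has 1 valence electron.
Usually core removal costs more than valence removal, but here the competition is close: a tightly held n=2 valence electron can cost more to remove than an n=3 core electron, so the actual values have to decide it.
Valence configurations: N²⁺ [He]2s²2p¹, O²⁺ [He]2s²2p², Al²⁺ [Ne]3s¹.
Tabulated IE_3 (kJ/mol): N 4578, Be 14849, K 4420, O 5300, Al 2745.
So the third ionization energies run Al < K < N < O < Be.

Al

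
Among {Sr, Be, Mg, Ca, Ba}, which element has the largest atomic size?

Be is in period 2, group 2; Mg is in period 3, group 2; Ca is in period 4, group 2; Sr is in period 5, group 2; Ba is in period 6, group 2.
Moving right in a period, electrons are added to the same shell under a stronger nuclear pull, so atoms get smaller; moving down, a new shell is opened and atoms get larger.
All are in group 2, so atomic radius increases down the group.
The largest atomic size among these belongs to Ba.

Ba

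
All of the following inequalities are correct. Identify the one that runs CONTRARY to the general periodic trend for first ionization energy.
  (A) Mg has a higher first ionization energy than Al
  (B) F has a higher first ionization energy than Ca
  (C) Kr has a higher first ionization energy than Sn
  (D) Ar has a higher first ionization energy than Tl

(A)

The general trend: first ionization energy increases across a period and decreases down a group.
(A) Mg (period 3, group 2) vs Al (period 3, group 13): the stated order contradicts the simple trend.
(B) F (period 2, group 17) vs Ca (period 4, group 2): the stated order agrees with the simple trend.
(C) Kr (period 4, group 18) vs Sn (period 5, group 14): the stated order agrees with the simple trend.
(D) Ar (period 3, group 18) vs Tl (period 6, group 13): the stated order agrees with the simple trend.
The exception is (A): Al's single 3p electron is easier to remove than one from Mg's filled 3s².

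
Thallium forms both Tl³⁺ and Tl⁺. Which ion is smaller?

Tl³⁺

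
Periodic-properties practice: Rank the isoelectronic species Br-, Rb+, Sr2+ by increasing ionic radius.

Sr2+ < Rb+ < Br-

All of these have 36 electrons, so size is governed by nuclear charge alone: the more protons, the stronger the pull on the same electron cloud, and the smaller the ion.
Nuclear charges: Sr2+ (Z=38), Rb+ (Z=37), Br- (Z=35).
Smallest to largest: Sr2+ < Rb+ < Br-.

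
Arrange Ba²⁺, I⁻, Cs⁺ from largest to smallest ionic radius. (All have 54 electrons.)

I⁻ > Cs⁺ > Ba²⁺

All of these have 54 electrons, so size is governed by nuclear charge alone: the more protons, the stronger the pull on the same electron cloud, and the smaller the ion.
Nuclear charges: Ba²⁺ (Z=56), Cs⁺ (Z=55), I⁻ (Z=53).
Largest to smallest: I⁻ > Cs⁺ > Ba²⁺.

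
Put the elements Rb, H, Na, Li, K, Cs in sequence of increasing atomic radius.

H < Li < Na < K < Rb < Cs

H is in period 1, group 1; Li is in period 2, group 1; Na is in period 3, group 1; K is in period 4, group 1; Rb is in period 5, group 1; Cs is in period 6, group 1.
Moving right in a period, electrons are added to the same shell under a stronger nuclear pull, so atoms get smaller; moving down, a new shell is opened and atoms get larger.
All are in group 1, so atomic radius increases down the group.
So from smallest to largest: H < Li < Na < K < Rb < Cs.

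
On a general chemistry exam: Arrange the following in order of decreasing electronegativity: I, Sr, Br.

EN rises left→right (higher Z_eff, smaller atoms) and falls top→bottom (larger, more shielded atoms).
These span different periods and groups, so the two trends combine.
I > Sr: both are in period 5; the period trend gives I the larger value.
Br > I: they share group 17; the group trend gives Br the larger value.
Approximate values (Pauling): Br 2.96, Sr 0.95, I 2.66.
So from highest to lowest: Br > I > Sr.

Br > I > Sr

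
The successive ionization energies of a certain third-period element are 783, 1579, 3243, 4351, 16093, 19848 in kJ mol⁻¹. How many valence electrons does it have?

4

Look for the largest jump between consecutive ionization energies: IE5/IE4 ≈ 3.7, far larger than any earlier ratio.
That jump marks the point where a core electron is being removed. So the atom has 4 valence electrons.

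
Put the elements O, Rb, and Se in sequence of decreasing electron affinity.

Se, O, Rb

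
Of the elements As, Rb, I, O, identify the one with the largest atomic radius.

Rb

Atomic radius shrinks across a period as nuclear charge pulls the same shell inward, and grows down a group as new shells are added.
These span different periods and groups, so the two trends combine.
As > O: relative to O, both the across-period and down-group shifts push As's atomic radius up.
I > As: the two effects oppose for this pair; the down-group effect wins (133 vs 121 pm).
Rb > I: Rb lies to the left of I in period 5, so the across-period effect alone puts Rb larger.
Approximate values (pm): O 63, As 121, Rb 210, I 133.
The largest atomic radius among these belongs to Rb.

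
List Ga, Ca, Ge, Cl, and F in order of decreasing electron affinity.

F is in period 2, group 17; Cl is in period 3, group 17; Ca is in period 4, group 2; Ga is in period 4, group 13; Ge is in period 4, group 14.
Atoms with high Z_eff and room in the valence shell (especially the halogens) have the most exothermic electron affinities.
These span different periods and groups, so the two trends combine.
Ga > Ca: both are in period 4; the period trend gives Ga the larger value.
Ge > Ga: Ge lies to the right of Ga in period 4, so the across-period effect alone puts Ge higher.
F > Ge: both effects reinforce here, so F is clearly the higher of the two.
Cl > F: this pair runs against the simple trend — see the exception note.
Note the exception: Cl has a higher electron affinity than F, contrary to the simple trend — F's small 2p subshell makes the incoming electron feel strong e⁻–e⁻ repulsion, so Cl actually releases more energy on gaining an electron.
For reference (kJ/mol): F 328, Cl 349, Ca 2, Ga 29, Ge 119.
So from highest to lowest: Cl > F > Ge > Ga > Ca.

Cl > F > Ge > Ga > Ca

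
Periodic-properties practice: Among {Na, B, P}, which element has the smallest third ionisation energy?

P

Consider each +2 ion: Na²⁺ is already 1 electron into the core; B²⁺ still has 1 valence electron; P²⁺ still has 3 valence electrons.
Breaking into a closed-shell core is much more expensive than removing a leftover valence electron — Na has the largest IE_3 here.
Valence configurations: B²⁺ [He]2s¹, P²⁺ [Ne]3s²3p¹.
The numbers (kJ/mol): Na 6910, B 3660, P 2914.
Putting it together, IE_3: P < B < Na.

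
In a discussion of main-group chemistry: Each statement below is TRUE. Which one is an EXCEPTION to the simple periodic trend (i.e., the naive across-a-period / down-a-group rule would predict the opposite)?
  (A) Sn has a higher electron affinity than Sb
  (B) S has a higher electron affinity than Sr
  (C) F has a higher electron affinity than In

The general trend: electron affinity increases across a period and decreases down a group.
(A) Sn (period 5, group 14) vs Sb (period 5, group 15): the stated order contradicts the simple trend.
(B) S (period 3, group 16) vs Sr (period 5, group 2): the stated order agrees with the simple trend.
(C) F (period 2, group 17) vs In (period 5, group 13): the stated order agrees with the simple trend.
The exception is (A): adding an electron to Sb's half-filled 5p³ is unfavourable, so Sn has the more exothermic EA.

(A)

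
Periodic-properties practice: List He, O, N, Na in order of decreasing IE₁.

He, N, O, Na

He is in period 1, group 18; N is in period 2, group 15; O is in period 2, group 16; Na is in period 3, group 1.
IE₁ increases left→right with effective nuclear charge and decreases top→bottom as the valence shell moves farther out.
Neither a single period nor a single group — weigh both effects.
O > Na: both effects reinforce here, so O is clearly the higher of the two.
N > O: this pair runs against the simple trend — see the exception note.
He > N: both effects reinforce here, so He is clearly the higher of the two.
Note the exception: N has a higher first ionization energy than O, contrary to the simple trend — pairing an electron in O's 2p⁴ costs repulsion energy, so O ionizes more easily than half-filled N (2p³).
Tabulated first ionization energy (kJ/mol): He 2372, N 1402, O 1314, Na 496.
So from highest to lowest: He > N > O > Na.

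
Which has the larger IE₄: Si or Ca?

Ca

The fourth ionization energy removes an electron from the +3 ion. For each element: Si³⁺ still has 1 valence electron; Ca³⁺ is already 1 electron into the core.
Breaking into a closed-shell core is much more expensive than removing a leftover valence electron — Ca has the largest IE_4 here.
The numbers (kJ/mol): Si 4356, Ca 6491.
Putting it together, IE_4: Si < Ca.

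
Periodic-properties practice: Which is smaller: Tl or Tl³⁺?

Forming Tl³⁺ removes 3 electrons from Tl. Fewer electrons for the same nuclear charge means less shielding and a higher Z_eff on the remaining electrons, and for main-group metals the entire outer shell is lost.
A cation is smaller than its parent atom: Tl³⁺ < Tl.

Tl³⁺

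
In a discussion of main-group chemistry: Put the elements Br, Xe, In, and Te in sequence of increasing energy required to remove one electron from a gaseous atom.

First ionization energy rises across a period (greater Z_eff holds electrons more tightly) and falls down a group (valence electrons are farther from the nucleus).
These span different periods and groups, so the two trends combine.
Te > In: Te lies to the right of In in period 5, so the across-period effect alone puts Te higher.
Br > Te: relative to Te, both the across-period and down-group shifts push Br's first ionization energy up.
Xe > Br: the two effects oppose for this pair; the across-period effect wins (1170 vs 1140 kJ/mol).
Approximate values (kJ/mol): Br 1140, In 558, Te 869, Xe 1170.
So from lowest to highest: In < Te < Br < Xe.

In < Te < Br < Xe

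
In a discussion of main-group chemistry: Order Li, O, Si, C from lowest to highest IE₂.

Si < C < O < Li

After 1 electron has been removed, what remains? Li⁺ is the bare [He] core; O⁺ still has 5 valence electrons; Si⁺ still has 3 valence electrons; C⁺ still has 3 valence electrons.
Core electrons are held far more tightly than valence electrons, so Li tops the IE_2 order.
Valence configurations: O⁺ [He]2s²2p³, Si⁺ [Ne]3s²3p¹, C⁺ [He]2s²2p¹.
The numbers (kJ/mol): Li 7298, O 3388, Si 1577, C 2353.
Putting it together, IE_2: Si < C < O < Li.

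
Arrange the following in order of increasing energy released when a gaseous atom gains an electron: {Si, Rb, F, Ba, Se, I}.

Adding an electron releases more energy for atoms nearer the top right (short of the noble gases).
These span different periods and groups, so the two trends combine.
Rb > Ba: period and group pull opposite ways; the down-group shift dominates (47 vs 14 kJ/mol).
Si > Rb: relative to Rb, both the across-period and down-group shifts push Si's electron affinity up.
Se > Si: period and group pull opposite ways; the across-period shift dominates (195 vs 134 kJ/mol).
I > Se: period and group pull opposite ways; the across-period shift dominates (295 vs 195 kJ/mol).
F > I: they share group 17; the group trend gives F the larger value.
Tabulated electron affinity (kJ/mol): F 328, Si 134, Se 195, Rb 47, I 295, Ba 14.
So from lowest to highest: Ba < Rb < Si < Se < I < F.

Ba, Rb, Si, Se, I, F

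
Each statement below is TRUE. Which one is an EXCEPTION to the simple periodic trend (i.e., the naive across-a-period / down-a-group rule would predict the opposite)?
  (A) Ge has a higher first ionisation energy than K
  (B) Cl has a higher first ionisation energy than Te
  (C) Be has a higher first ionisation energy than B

(C)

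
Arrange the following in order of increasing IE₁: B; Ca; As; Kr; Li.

Li, Ca, B, As, Kr

Li is in period 2, group 1; B is in period 2, group 13; Ca is in period 4, group 2; As is in period 4, group 15; Kr is in period 4, group 18.
IE₁ increases left→right with effective nuclear charge and decreases top→bottom as the valence shell moves farther out.
These span different periods and groups, so the two trends combine.
Ca > Li: the two effects oppose for this pair; the across-period effect wins (590 vs 520 kJ/mol).
B > Ca: relative to Ca, both the across-period and down-group shifts push B's first ionization energy up.
As > B: the two effects oppose for this pair; the across-period effect wins (947 vs 801 kJ/mol).
Kr > As: both are in period 4; the period trend gives Kr the larger value.
For reference (kJ/mol): Li 520, B 801, Ca 590, As 947, Kr 1351.
So from lowest to highest: Li < Ca < B < As < Kr.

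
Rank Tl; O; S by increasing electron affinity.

O is in period 2, group 16; S is in period 3, group 16; Tl is in period 6, group 13.
Electron affinity generally becomes more exothermic across a period toward the halogens and less exothermic down a group.
Here both period and group differ, so the two effects have to be weighed against each other.
O > Tl: both effects reinforce here, so O is clearly the higher of the two.
S > O: this pair runs against the simple trend — see the exception note.
Note the exception: S has a higher electron affinity than O, contrary to the simple trend — the compact 2p subshell of O repels the added electron more than S's larger 3p does.
Tabulated electron affinity (kJ/mol): O 141, S 200, Tl 19.
So from lowest to highest: Tl < O < S.

Tl < O < S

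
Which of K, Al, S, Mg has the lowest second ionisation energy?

Consider each +1 ion: K⁺ is the bare [Ar] core; Al⁺ still has 2 valence electrons; S⁺ still has 5 valence electrons; Mg⁺ still has 1 valence electron.
Core electrons are held far more tightly than valence electrons, so K tops the IE_2 order.
Valence configurations: Al⁺ [Ne]3s², S⁺ [Ne]3s²3p³, Mg⁺ [Ne]3s¹.
Tabulated IE_2 (kJ/mol): K 3052, Al 1817, S 2252, Mg 1451.
Hence IE_2: Mg < Al < S < K.

Mg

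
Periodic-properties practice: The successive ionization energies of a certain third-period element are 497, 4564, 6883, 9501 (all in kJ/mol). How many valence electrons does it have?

1

Look for the largest jump between consecutive ionization energies: IE2/IE1 ≈ 9.2, far larger than any earlier ratio.
That jump marks the point where a core electron is being removed. So the atom has 1 valence electron.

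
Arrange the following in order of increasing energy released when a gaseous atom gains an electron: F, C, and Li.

Li < C < F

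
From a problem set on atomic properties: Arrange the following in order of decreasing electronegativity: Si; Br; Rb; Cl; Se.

Cl > Br > Se > Si > Rb

Si is in period 3, group 14; Cl is in period 3, group 17; Se is in period 4, group 16; Br is in period 4, group 17; Rb is in period 5, group 1.
Smaller atoms with higher effective nuclear charge are more electronegative.
Neither a single period nor a single group — weigh both effects.
Si > Rb: both effects reinforce here, so Si is clearly the higher of the two.
Se > Si: the two effects oppose for this pair; the across-period effect wins (2.55 vs 1.90).
Br > Se: both are in period 4; the period trend gives Br the larger value.
Cl > Br: they share group 17; the group trend gives Cl the larger value.
For reference (Pauling): Si 1.90, Cl 3.16, Se 2.55, Br 2.96, Rb 0.82.
So from highest to lowest: Cl > Br > Se > Si > Rb.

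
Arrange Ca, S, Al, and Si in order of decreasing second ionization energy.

S > Al > Si > Ca

Consider each +1 ion: Ca⁺ still has 1 valence electron; S⁺ still has 5 valence electrons; Al⁺ still has 2 valence electrons; Si⁺ still has 3 valence electrons.
All are still removing valence electrons, so compare the +1 ions as you would atoms: IE_2 generally rises across a period (higher Z_eff) and falls down a group (larger shell), subject to the usual subshell exceptions.
Valence configurations: Ca⁺ [Ar]4s¹, S⁺ [Ne]3s²3p³, Al⁺ [Ne]3s², Si⁺ [Ne]3s²3p¹.
Si⁺ loses a lone 3p electron whereas Al⁺ must break into a filled 3s² pair, so IE_2(Al) > IE_2(Si) even though Si has the higher nuclear charge.
Approximate IE_2 values (kJ/mol): Ca 1145, S 2252, Al 1817, Si 1577.
Overall IE_2 order: Ca < Si < Al < S.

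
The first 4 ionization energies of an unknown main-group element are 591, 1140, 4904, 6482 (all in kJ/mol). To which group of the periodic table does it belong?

Look for the largest jump between consecutive ionization energies: IE3/IE2 ≈ 4.3, far larger than any earlier ratio.
That jump marks the point where a core electron is being removed. So the atom has 2 valence electrons.
A main-group element with 2 valence electrons is in group 2.

Group 2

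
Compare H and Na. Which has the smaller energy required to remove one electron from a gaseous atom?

Na

H is in period 1, group 1; Na is in period 3, group 1.
Across a period the outer electron is held more tightly (higher IE₁); down a group it sits in a higher shell, more shielded, and comes off more easily.
All are in group 1, so first ionization energy increases up the group.
So Na has the smaller energy required to remove one electron from a gaseous atom (Na < H).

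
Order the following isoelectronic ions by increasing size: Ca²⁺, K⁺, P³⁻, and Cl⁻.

Ca²⁺ < K⁺ < Cl⁻ < P³⁻

All of these have 18 electrons, so size is governed by nuclear charge alone: the more protons, the stronger the pull on the same electron cloud, and the smaller the ion.
Nuclear charges: Ca²⁺ (Z=20), K⁺ (Z=19), Cl⁻ (Z=17), P³⁻ (Z=15).
Smallest to largest: Ca²⁺ < K⁺ < Cl⁻ < P³⁻.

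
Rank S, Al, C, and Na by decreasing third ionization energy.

The third ionization energy removes an electron from the +2 ion. For each element: S²⁺ still has 4 valence electrons; Al²⁺ still has 1 valence electron; C²⁺ still has 2 valence electrons; Na²⁺ is already 1 electron into the core.
Core electrons are held far more tightly than valence electrons, so Na tops the IE_3 order.
Valence configurations: S²⁺ [Ne]3s²3p², Al²⁺ [Ne]3s¹, C²⁺ [He]2s².
The numbers (kJ/mol): S 3357, Al 2745, C 4620, Na 6910.
Overall IE_3 order: Al < S < C < Na.

Na > C > S > Al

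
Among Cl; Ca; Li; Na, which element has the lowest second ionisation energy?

Ca

After 1 electron has been removed, what remains? Cl⁺ still has 6 valence electrons; Ca⁺ still has 1 valence electron; Li⁺ is the bare [He] core; Na⁺ is the bare [Ne] core.
Breaking into a closed-shell core is much more expensive than removing a leftover valence electron — Na and Li have the largest IE_2 here.
Valence configurations: Cl⁺ [Ne]3s²3p⁴, Ca⁺ [Ar]4s¹.
The numbers (kJ/mol): Cl 2298, Ca 1145, Li 7298, Na 4562.
Hence IE_2: Ca < Cl < Na < Li.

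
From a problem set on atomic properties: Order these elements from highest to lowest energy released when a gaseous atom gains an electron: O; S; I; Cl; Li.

Li is in period 2, group 1; O is in period 2, group 16; S is in period 3, group 16; Cl is in period 3, group 17; I is in period 5, group 17.
Adding an electron releases more energy for atoms nearer the top right (short of the noble gases).
Neither a single period nor a single group — weigh both effects.
O > Li: both are in period 2; the period trend gives O the larger value.
S > O: this pair runs against the simple trend — see the exception note.
I > S: the two effects oppose for this pair; the across-period effect wins (295 vs 200 kJ/mol).
Cl > I: Cl sits above I in group 17, so the down-group effect alone puts Cl higher.
Note the exception: S has a higher electron affinity than O, contrary to the simple trend — the compact 2p subshell of O repels the added electron more than S's larger 3p does.
Approximate values (kJ/mol): Li 60, O 141, S 200, Cl 349, I 295.
So from highest to lowest: Cl > I > S > O > Li.

Cl > I > S > O > Li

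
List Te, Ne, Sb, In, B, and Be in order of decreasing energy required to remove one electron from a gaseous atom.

Ne > Be > Te > Sb > B > In

Across a period the outer electron is held more tightly (higher IE₁); down a group it sits in a higher shell, more shielded, and comes off more easily.
These span different periods and groups, so the two trends combine.
B > In: B sits above In in group 13, so the down-group effect alone puts B higher.
Sb > B: period and group pull opposite ways; the across-period shift dominates (831 vs 801 kJ/mol).
Te > Sb: Te lies to the right of Sb in period 5, so the across-period effect alone puts Te higher.
Be > Te: the two effects oppose for this pair; the down-group effect wins (900 vs 869 kJ/mol).
Ne > Be: both are in period 2; the period trend gives Ne the larger value.
Note the exception: Be has a higher first ionization energy than B, contrary to the simple trend — removing B's lone 2p electron is easier than breaking Be's filled 2s².
Tabulated first ionization energy (kJ/mol): Be 900, B 801, Ne 2081, In 558, Sb 831, Te 869.
So from highest to lowest: Ne > Be > Te > Sb > B > In.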